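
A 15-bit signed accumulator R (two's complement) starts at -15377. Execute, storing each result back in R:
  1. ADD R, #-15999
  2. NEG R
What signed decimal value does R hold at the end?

-1392

Start: R = -15377 = 100001111101111.
R = -15377 + (-15999) = -31376; wraps to 1392 = 000010101110000
R = −(1392) = -1392 = 111101010010000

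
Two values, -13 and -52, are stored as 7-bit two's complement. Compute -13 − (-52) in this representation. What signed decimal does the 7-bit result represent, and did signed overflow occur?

-13 → 1110011
-52 → 1001100
Subtract via negate-and-add: invert 1001100 + 1 = 0110100 (i.e. 52).
  1110011
+ 0110100
= 0100111  (discard carry-out 1)
Result 0100111: MSB = 0 → value 39.
Addends (after negating the subtrahend) have opposite signs, so signed overflow cannot occur.

39; no overflow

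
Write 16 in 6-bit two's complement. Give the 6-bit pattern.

16 is non-negative, so write it directly in 6 bits: 010000.

010000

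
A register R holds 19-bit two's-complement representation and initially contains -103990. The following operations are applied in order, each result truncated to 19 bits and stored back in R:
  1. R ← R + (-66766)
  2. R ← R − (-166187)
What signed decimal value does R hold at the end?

-4569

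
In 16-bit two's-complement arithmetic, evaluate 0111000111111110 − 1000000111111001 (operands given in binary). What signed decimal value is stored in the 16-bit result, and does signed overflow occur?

-4091; overflow

0111000111111110 = 29182 (signed)
1000000111111001 = -32263 (signed)
Subtract via negate-and-add: invert 1000000111111001 + 1 = 0111111000000111 (i.e. 32263).
  0111000111111110
+ 0111111000000111
= 1111000000000101
Result 1111000000000101: MSB = 1 → 61445 − 65536 = -4091.
Both addends (after negating the subtrahend) are non-negative but the stored result is negative: signed overflow. The true value 29182 − (-32263) = 61445 lies outside [-32768, 32767].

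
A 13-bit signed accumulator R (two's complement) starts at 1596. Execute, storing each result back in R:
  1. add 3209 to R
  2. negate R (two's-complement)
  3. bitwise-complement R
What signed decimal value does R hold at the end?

-3388

Start: R = 1596 = 0011000111100.
R = 1596 + 3209 = 4805; wraps to -3387 = 1001011000101
R = −(-3387) = 3387 = 0110100111011
R = NOT 0110100111011 = 1001011000100 = -3388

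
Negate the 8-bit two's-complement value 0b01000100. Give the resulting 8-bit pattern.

Invert: 10111011. Add 1: 10111100.

10111100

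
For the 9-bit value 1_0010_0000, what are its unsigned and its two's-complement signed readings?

unsigned = 288, signed = -224

Unsigned: 100100000 = 288.
Signed: MSB=1 → 288 − 512 = -224.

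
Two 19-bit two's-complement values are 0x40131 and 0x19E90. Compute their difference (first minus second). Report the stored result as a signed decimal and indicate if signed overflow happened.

156321; overflow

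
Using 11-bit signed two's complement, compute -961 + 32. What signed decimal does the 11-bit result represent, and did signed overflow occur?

-929; no overflow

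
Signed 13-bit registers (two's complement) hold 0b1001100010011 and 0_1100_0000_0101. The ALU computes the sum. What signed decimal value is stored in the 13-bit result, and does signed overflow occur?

0b1001100010011 → 1001100010011 = -3309 (signed)
0_1100_0000_0101 → 0110000000101 = 3077 (signed)
  1001100010011
+ 0110000000101
= 1111100011000
Result 1111100011000: MSB = 1 → 7960 − 8192 = -232.
Addends have opposite signs, so signed overflow cannot occur.

-232; no overflow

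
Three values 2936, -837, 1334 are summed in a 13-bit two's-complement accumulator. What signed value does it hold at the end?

3433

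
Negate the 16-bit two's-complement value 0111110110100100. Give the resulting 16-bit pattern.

1000001001011100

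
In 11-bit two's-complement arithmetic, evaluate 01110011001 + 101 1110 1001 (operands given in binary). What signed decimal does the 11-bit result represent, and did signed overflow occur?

386; no overflow

01110011001 = 921 (signed)
101 1110 1001 → 10111101001 = -535 (signed)
  01110011001
+ 10111101001
= 00110000010  (discard carry-out 1)
Result 00110000010: MSB = 0 → value 386.
Addends have opposite signs, so signed overflow cannot occur.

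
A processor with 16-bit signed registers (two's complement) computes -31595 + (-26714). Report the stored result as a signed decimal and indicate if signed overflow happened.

-31595 → 1000010010010101
-26714 → 1001011110100110
  1000010010010101
+ 1001011110100110
= 0001110000111011  (discard carry-out 1)
Result 0001110000111011: MSB = 0 → value 7227.
Both addends are negative but the stored result is non-negative: signed overflow. The true value -31595 + (-26714) = -58309 lies outside [-32768, 32767].

7227; overflow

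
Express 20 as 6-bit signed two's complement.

010100

20 is non-negative, so write it directly in 6 bits: 010100.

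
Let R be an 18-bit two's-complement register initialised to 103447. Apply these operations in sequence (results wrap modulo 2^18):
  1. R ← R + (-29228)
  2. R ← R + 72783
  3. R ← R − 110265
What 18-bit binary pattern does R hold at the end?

Start: R = 103447 = 011001010000010111.
R = 103447 + (-29228) = 74219 = 010010000111101011
R = 74219 + 72783 = 147002; wraps to -115142 = 100011111000111010
R = -115142 − 110265 = -225407; wraps to 36737 = 001000111110000001

001000111110000001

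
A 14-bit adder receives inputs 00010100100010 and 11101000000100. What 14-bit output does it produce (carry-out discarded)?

11111100100110

  00010100100010
+ 11101000000100
= 11111100100110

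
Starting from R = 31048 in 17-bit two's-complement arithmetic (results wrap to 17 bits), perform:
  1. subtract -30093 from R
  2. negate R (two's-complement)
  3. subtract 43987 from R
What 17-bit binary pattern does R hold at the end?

00110010101011000

Start: R = 31048 = 00111100101001000.
R = 31048 − (-30093) = 61141 = 01110111011010101
R = −(61141) = -61141 = 10001000100101011
R = -61141 − 43987 = -105128; wraps to 25944 = 00110010101011000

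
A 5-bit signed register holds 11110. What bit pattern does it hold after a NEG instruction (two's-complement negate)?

Invert: 00001. Add 1: 00010.
Check: 11110 = -2, 00010 = 2.

00010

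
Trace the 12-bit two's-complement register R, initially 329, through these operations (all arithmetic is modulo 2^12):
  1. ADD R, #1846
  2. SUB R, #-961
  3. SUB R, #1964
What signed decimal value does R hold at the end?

1172

Start: R = 329 = 000101001001.
R = 329 + 1846 = 2175; wraps to -1921 = 100001111111
R = -1921 − (-961) = -960 = 110001000000
R = -960 − 1964 = -2924; wraps to 1172 = 010010010100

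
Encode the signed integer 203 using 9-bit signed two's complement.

203 is non-negative, so write it directly in 9 bits: 011001011.

011001011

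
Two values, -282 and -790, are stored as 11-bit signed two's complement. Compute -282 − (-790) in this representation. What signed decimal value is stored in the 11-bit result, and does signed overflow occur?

508; no overflow

-282 → 11011100110
-790 → 10011101010
Subtract via negate-and-add: invert 10011101010 + 1 = 01100010110 (i.e. 790).
  11011100110
+ 01100010110
= 00111111100  (discard carry-out 1)
Result 00111111100: MSB = 0 → value 508.
Addends (after negating the subtrahend) have opposite signs, so signed overflow cannot occur.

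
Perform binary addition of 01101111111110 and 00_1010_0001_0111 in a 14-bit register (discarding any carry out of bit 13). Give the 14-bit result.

  01101111111110
+ 00101000010111
= 10011000010101

10011000010101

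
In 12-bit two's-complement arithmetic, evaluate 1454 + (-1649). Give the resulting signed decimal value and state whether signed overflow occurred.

-195; no overflow

1454 → 010110101110
-1649 → 100110001111
  010110101110
+ 100110001111
= 111100111101
Result 111100111101: MSB = 1 → 3901 − 4096 = -195.
Addends have opposite signs, so signed overflow cannot occur.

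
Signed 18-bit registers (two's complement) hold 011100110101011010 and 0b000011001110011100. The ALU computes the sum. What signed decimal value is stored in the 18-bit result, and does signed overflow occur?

-130826; overflow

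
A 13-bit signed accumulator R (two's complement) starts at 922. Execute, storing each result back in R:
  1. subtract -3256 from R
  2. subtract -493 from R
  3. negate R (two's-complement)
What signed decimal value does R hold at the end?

3521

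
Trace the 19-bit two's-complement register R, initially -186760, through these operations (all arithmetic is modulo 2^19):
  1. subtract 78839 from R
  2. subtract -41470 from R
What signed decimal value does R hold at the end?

Start: R = -186760 = 1010010011001111000.
R = -186760 − 78839 = -265599; wraps to 258689 = 0111111001010000001
R = 258689 − (-41470) = 300159; wraps to -224129 = 1001001010001111111

-224129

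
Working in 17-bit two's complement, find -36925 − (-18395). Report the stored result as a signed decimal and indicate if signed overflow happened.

-18530; no overflow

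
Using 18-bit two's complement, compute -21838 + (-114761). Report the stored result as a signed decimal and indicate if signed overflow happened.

125545; overflow

-21838 → 111010101010110010
-114761 → 100011111110110111
  111010101010110010
+ 100011111110110111
= 011110101001101001  (discard carry-out 1)
Result 011110101001101001: MSB = 0 → value 125545.
Both addends are negative but the stored result is non-negative: signed overflow. The true value -21838 + (-114761) = -136599 lies outside [-131072, 131071].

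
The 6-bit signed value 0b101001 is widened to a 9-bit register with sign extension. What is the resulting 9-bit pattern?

111101001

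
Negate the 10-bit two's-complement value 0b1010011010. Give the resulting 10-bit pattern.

0101100110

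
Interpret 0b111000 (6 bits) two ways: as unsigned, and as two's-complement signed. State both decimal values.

Unsigned: 111000 = 56.
Signed: MSB=1 → 56 − 64 = -8.

unsigned = 56, signed = -8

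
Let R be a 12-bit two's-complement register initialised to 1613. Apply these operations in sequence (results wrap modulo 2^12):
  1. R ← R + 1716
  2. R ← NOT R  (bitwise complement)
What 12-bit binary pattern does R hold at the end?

Start: R = 1613 = 011001001101.
R = 1613 + 1716 = 3329; wraps to -767 = 110100000001
R = NOT 110100000001 = 001011111110 = 766

001011111110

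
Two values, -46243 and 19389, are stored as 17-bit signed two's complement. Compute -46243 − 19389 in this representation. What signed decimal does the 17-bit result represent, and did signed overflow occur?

65440; overflow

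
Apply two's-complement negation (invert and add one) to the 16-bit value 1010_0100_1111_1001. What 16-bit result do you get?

0101101100000111

Invert: 0101101100000110. Add 1: 0101101100000111.
Check: 1010010011111001 = -23303, 0101101100000111 = 23303.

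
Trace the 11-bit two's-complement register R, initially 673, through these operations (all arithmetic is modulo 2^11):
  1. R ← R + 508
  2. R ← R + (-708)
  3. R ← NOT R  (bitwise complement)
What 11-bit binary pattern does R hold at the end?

11000100110

Start: R = 673 = 01010100001.
R = 673 + 508 = 1181; wraps to -867 = 10010011101
R = -867 + (-708) = -1575; wraps to 473 = 00111011001
R = NOT 00111011001 = 11000100110 = -474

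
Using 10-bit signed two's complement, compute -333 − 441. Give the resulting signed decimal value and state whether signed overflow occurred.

250; overflow

-333 → 1010110011
441 → 0110111001
Subtract via negate-and-add: invert 0110111001 + 1 = 1001000111 (i.e. -441).
  1010110011
+ 1001000111
= 0011111010  (discard carry-out 1)
Result 0011111010: MSB = 0 → value 250.
Both addends (after negating the subtrahend) are negative but the stored result is non-negative: signed overflow. The true value -333 − 441 = -774 lies outside [-512, 511].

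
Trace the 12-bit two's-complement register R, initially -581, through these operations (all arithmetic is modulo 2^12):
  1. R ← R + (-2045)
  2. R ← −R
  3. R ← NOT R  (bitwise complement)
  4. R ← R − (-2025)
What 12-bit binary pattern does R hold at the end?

Start: R = -581 = 110110111011.
R = -581 + (-2045) = -2626; wraps to 1470 = 010110111110
R = −(1470) = -1470 = 101001000010
R = NOT 101001000010 = 010110111101 = 1469
R = 1469 − (-2025) = 3494; wraps to -602 = 110110100110

110110100110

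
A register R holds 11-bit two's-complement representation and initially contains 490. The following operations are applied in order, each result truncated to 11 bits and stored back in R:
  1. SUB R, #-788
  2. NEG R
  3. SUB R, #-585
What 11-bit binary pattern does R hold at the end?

10101001011

Start: R = 490 = 00111101010.
R = 490 − (-788) = 1278; wraps to -770 = 10011111110
R = −(-770) = 770 = 01100000010
R = 770 − (-585) = 1355; wraps to -693 = 10101001011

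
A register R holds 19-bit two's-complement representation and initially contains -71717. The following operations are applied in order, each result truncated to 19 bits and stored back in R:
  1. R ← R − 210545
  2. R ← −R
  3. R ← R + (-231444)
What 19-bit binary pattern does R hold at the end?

0001100011010000010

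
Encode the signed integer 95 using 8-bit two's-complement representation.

01011111

95 is non-negative, so write it directly in 8 bits: 01011111.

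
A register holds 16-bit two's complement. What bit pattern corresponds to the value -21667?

|-21667| = 21667 = 0101010010100011 in 16 bits.
Invert the bits: 1010101101011100. Add 1: 1010101101011101.
Check: 1010101101011101 reads as 43869 − 65536 = -21667.

1010101101011101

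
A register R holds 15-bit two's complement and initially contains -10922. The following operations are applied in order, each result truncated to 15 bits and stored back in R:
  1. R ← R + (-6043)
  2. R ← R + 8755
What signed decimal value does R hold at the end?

-8210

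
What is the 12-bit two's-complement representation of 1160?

010010001000

1160 is non-negative, so write it directly in 12 bits: 010010001000.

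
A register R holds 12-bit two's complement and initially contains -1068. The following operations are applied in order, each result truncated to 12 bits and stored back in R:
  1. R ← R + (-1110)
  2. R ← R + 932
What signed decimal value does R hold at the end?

-1246

Start: R = -1068 = 101111010100.
R = -1068 + (-1110) = -2178; wraps to 1918 = 011101111110
R = 1918 + 932 = 2850; wraps to -1246 = 101100100010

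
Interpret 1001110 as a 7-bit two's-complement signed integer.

-50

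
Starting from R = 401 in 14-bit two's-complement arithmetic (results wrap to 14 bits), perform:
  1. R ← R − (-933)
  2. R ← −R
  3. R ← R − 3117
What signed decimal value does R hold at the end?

-4451

Start: R = 401 = 00000110010001.
R = 401 − (-933) = 1334 = 00010100110110
R = −(1334) = -1334 = 11101011001010
R = -1334 − 3117 = -4451 = 10111010011101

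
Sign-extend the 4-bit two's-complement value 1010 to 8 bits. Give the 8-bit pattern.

MSB of 1010 is 1; replicate it into the new high bits.
1111|1010 → 11111010 (still -6).

11111010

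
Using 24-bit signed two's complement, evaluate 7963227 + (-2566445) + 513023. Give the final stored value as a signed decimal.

5909805

7963227 + (-2566445) = 5396782 (010100100101100100101110)
5396782 + 513023 = 5909805 (010110100010110100101101)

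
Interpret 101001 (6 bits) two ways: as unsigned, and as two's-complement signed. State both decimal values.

Unsigned: 101001 = 41.
Signed: MSB=1 → 41 − 64 = -23.

unsigned = 41, signed = -23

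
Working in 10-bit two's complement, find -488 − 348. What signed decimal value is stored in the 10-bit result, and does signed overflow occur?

188; overflow

-488 → 1000011000
348 → 0101011100
Subtract via negate-and-add: invert 0101011100 + 1 = 1010100100 (i.e. -348).
  1000011000
+ 1010100100
= 0010111100  (discard carry-out 1)
Result 0010111100: MSB = 0 → value 188.
Both addends (after negating the subtrahend) are negative but the stored result is non-negative: signed overflow. The true value -488 − 348 = -836 lies outside [-512, 511].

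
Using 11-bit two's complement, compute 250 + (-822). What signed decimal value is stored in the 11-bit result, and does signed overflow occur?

-572; no overflow

250 → 00011111010
-822 → 10011001010
  00011111010
+ 10011001010
= 10111000100
Result 10111000100: MSB = 1 → 1476 − 2048 = -572.
Addends have opposite signs, so signed overflow cannot occur.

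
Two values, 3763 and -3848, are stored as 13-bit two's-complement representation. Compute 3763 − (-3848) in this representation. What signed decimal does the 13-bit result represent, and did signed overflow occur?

-581; overflow

3763 → 0111010110011
-3848 → 1000011111000
Subtract via negate-and-add: invert 1000011111000 + 1 = 0111100001000 (i.e. 3848).
  0111010110011
+ 0111100001000
= 1110110111011
Result 1110110111011: MSB = 1 → 7611 − 8192 = -581.
Both addends (after negating the subtrahend) are non-negative but the stored result is negative: signed overflow. The true value 3763 − (-3848) = 7611 lies outside [-4096, 4095].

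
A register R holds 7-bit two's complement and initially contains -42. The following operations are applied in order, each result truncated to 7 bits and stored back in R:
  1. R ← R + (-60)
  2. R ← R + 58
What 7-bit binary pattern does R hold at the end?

1010100

Start: R = -42 = 1010110.
R = -42 + (-60) = -102; wraps to 26 = 0011010
R = 26 + 58 = 84; wraps to -44 = 1010100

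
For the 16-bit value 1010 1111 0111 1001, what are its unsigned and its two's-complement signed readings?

Unsigned: 1010111101111001 = 44921.
Signed: MSB=1 → 44921 − 65536 = -20615.

unsigned = 44921, signed = -20615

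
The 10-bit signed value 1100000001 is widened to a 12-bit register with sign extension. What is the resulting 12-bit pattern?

MSB of 1100000001 is 1; replicate it into the new high bits.
11|1100000001 → 111100000001 (still -255).

111100000001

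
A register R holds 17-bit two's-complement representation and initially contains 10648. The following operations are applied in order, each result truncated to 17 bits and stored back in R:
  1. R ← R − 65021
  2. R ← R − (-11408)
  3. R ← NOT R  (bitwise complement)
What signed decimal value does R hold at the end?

42964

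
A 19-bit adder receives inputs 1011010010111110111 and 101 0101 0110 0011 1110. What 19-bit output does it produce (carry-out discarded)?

0101111110000110101

  1011010010111110111
+ 1010101011000111110
= 0101111110000110101  (discard carry-out 1)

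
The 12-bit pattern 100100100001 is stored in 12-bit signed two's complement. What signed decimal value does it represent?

MSB is 1, so the value is negative.
Invert: 011011011110. Add 1: 011011011111 = 1759. So the value is −1759.

-1759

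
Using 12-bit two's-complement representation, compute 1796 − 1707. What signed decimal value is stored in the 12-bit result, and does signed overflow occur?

89; no overflow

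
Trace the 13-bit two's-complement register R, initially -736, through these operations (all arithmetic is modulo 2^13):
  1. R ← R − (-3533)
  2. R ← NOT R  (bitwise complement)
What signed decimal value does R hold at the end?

Start: R = -736 = 1110100100000.
R = -736 − (-3533) = 2797 = 0101011101101
R = NOT 0101011101101 = 1010100010010 = -2798

-2798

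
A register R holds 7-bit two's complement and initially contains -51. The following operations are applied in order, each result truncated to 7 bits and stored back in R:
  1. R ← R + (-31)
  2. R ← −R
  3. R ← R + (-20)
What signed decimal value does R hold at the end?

Start: R = -51 = 1001101.
R = -51 + (-31) = -82; wraps to 46 = 0101110
R = −(46) = -46 = 1010010
R = -46 + (-20) = -66; wraps to 62 = 0111110

62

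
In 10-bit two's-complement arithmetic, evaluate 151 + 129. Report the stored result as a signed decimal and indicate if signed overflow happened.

280; no overflow

151 → 0010010111
129 → 0010000001
  0010010111
+ 0010000001
= 0100011000
Result 0100011000: MSB = 0 → value 280.
Both addends are non-negative and so is the stored result: no signed overflow.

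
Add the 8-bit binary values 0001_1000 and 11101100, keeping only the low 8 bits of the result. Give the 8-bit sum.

  00011000
+ 11101100
= 00000100  (discard carry-out 1)

00000100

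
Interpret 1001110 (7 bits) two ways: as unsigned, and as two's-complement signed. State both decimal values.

unsigned = 78, signed = -50

Unsigned: 1001110 = 78.
Signed: MSB=1 → 78 − 128 = -50.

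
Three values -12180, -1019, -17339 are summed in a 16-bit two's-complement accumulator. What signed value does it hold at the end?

-30538

-12180 + (-1019) = -13199 (1100110001110001)
-13199 + (-17339) = -30538 (1000100010110110)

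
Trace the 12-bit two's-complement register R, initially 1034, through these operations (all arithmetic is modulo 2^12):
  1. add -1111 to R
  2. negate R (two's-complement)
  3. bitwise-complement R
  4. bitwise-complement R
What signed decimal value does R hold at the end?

Start: R = 1034 = 010000001010.
R = 1034 + (-1111) = -77 = 111110110011
R = −(-77) = 77 = 000001001101
R = NOT 000001001101 = 111110110010 = -78
R = NOT 111110110010 = 000001001101 = 77

77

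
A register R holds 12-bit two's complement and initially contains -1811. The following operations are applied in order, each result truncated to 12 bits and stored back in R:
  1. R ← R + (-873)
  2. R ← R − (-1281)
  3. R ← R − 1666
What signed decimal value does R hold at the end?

1027

Start: R = -1811 = 100011101101.
R = -1811 + (-873) = -2684; wraps to 1412 = 010110000100
R = 1412 − (-1281) = 2693; wraps to -1403 = 101010000101
R = -1403 − 1666 = -3069; wraps to 1027 = 010000000011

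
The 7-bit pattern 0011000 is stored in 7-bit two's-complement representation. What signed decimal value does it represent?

24

MSB is 0, so the value is non-negative: 0011000 = 24.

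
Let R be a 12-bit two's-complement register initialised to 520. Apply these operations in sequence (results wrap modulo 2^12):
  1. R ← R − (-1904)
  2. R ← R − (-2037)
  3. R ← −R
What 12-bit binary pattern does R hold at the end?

111010010011

Start: R = 520 = 001000001000.
R = 520 − (-1904) = 2424; wraps to -1672 = 100101111000
R = -1672 − (-2037) = 365 = 000101101101
R = −(365) = -365 = 111010010011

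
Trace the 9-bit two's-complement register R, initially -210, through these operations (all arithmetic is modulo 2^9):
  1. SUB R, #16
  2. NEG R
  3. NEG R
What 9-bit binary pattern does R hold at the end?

100011110

Start: R = -210 = 100101110.
R = -210 − 16 = -226 = 100011110
R = −(-226) = 226 = 011100010
R = −(226) = -226 = 100011110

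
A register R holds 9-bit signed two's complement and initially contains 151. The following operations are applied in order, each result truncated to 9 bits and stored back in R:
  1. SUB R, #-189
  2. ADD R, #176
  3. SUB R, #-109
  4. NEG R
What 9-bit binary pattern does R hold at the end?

Start: R = 151 = 010010111.
R = 151 − (-189) = 340; wraps to -172 = 101010100
R = -172 + 176 = 4 = 000000100
R = 4 − (-109) = 113 = 001110001
R = −(113) = -113 = 110001111

110001111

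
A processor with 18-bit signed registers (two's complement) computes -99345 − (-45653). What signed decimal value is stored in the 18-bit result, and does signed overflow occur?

-99345 → 100111101111101111
-45653 → 110100110110101011
Subtract via negate-and-add: invert 110100110110101011 + 1 = 001011001001010101 (i.e. 45653).
  100111101111101111
+ 001011001001010101
= 110010111001000100
Result 110010111001000100: MSB = 1 → 208452 − 262144 = -53692.
Addends (after negating the subtrahend) have opposite signs, so signed overflow cannot occur.

-53692; no overflow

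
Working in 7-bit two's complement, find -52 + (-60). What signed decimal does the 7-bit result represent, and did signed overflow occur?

-52 → 1001100
-60 → 1000100
  1001100
+ 1000100
= 0010000  (discard carry-out 1)
Result 0010000: MSB = 0 → value 16.
Both addends are negative but the stored result is non-negative: signed overflow. The true value -52 + (-60) = -112 lies outside [-64, 63].

16; overflow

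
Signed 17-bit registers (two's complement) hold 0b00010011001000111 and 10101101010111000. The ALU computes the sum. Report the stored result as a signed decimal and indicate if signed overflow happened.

-32513; no overflow

0b00010011001000111 → 00010011001000111 = 9799 (signed)
10101101010111000 = -42312 (signed)
  00010011001000111
+ 10101101010111000
= 11000000011111111
Result 11000000011111111: MSB = 1 → 98559 − 131072 = -32513.
Addends have opposite signs, so signed overflow cannot occur.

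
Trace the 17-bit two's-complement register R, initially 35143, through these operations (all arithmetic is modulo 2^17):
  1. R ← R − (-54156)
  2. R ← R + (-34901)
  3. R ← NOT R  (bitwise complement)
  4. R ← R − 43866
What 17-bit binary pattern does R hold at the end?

01000000000100111

Start: R = 35143 = 01000100101000111.
R = 35143 − (-54156) = 89299; wraps to -41773 = 10101110011010011
R = -41773 + (-34901) = -76674; wraps to 54398 = 01101010001111110
R = NOT 01101010001111110 = 10010101110000001 = -54399
R = -54399 − 43866 = -98265; wraps to 32807 = 01000000000100111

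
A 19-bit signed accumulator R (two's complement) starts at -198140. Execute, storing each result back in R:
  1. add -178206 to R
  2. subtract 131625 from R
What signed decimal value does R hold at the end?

16317

Start: R = -198140 = 1001111101000000100.
R = -198140 + (-178206) = -376346; wraps to 147942 = 0100100000111100110
R = 147942 − 131625 = 16317 = 0000011111110111101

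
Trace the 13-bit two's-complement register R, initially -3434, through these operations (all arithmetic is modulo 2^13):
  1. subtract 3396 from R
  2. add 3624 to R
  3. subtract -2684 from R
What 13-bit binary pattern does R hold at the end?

Start: R = -3434 = 1001010010110.
R = -3434 − 3396 = -6830; wraps to 1362 = 0010101010010
R = 1362 + 3624 = 4986; wraps to -3206 = 1001101111010
R = -3206 − (-2684) = -522 = 1110111110110

1110111110110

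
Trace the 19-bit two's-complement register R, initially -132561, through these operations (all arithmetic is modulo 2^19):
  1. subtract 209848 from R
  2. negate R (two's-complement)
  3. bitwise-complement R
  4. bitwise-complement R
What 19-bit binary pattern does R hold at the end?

1010011100110001001

Start: R = -132561 = 1011111101000101111.
R = -132561 − 209848 = -342409; wraps to 181879 = 0101100011001110111
R = −(181879) = -181879 = 1010011100110001001
R = NOT 1010011100110001001 = 0101100011001110110 = 181878
R = NOT 0101100011001110110 = 1010011100110001001 = -181879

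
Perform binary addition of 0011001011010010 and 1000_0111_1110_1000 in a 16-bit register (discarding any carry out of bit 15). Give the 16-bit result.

1011101010111010

  0011001011010010
+ 1000011111101000
= 1011101010111010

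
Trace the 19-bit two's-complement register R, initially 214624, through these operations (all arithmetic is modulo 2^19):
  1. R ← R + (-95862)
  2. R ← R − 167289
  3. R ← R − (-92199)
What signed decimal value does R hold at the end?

Start: R = 214624 = 0110100011001100000.
R = 214624 + (-95862) = 118762 = 0011100111111101010
R = 118762 − 167289 = -48527 = 1110100001001110001
R = -48527 − (-92199) = 43672 = 0001010101010011000

43672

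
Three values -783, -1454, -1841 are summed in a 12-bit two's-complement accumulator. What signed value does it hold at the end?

18

-783 + (-1454) = -2237 → wraps to 1859 (011101000011)
1859 + (-1841) = 18 (000000010010)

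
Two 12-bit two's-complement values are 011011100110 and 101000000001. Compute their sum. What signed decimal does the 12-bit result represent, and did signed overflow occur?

231; no overflow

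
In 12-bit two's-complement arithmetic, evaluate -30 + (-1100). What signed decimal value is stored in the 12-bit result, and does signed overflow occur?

-1130; no overflow

-30 → 111111100010
-1100 → 101110110100
  111111100010
+ 101110110100
= 101110010110  (discard carry-out 1)
Result 101110010110: MSB = 1 → 2966 − 4096 = -1130.
Both addends are negative and so is the stored result: no signed overflow.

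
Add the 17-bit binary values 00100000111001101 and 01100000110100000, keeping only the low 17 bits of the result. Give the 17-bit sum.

10000001101101101

  00100000111001101
+ 01100000110100000
= 10000001101101101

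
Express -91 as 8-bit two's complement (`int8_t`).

10100101

|-91| = 91 = 01011011 in 8 bits.
Invert the bits: 10100100. Add 1: 10100101.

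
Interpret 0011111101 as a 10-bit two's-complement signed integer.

MSB is 0, so the value is non-negative: 0011111101 = 253.

253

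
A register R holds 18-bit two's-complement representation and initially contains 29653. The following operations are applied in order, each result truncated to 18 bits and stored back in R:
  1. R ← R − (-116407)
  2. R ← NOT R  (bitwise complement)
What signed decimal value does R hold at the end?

Start: R = 29653 = 000111001111010101.
R = 29653 − (-116407) = 146060; wraps to -116084 = 100011101010001100
R = NOT 100011101010001100 = 011100010101110011 = 116083

116083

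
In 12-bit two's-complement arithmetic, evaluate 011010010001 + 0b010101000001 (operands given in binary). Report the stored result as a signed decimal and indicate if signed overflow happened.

-1070; overflow

011010010001 = 1681 (signed)
0b010101000001 → 010101000001 = 1345 (signed)
  011010010001
+ 010101000001
= 101111010010
Result 101111010010: MSB = 1 → 3026 − 4096 = -1070.
Both addends are non-negative but the stored result is negative: signed overflow. The true value 1681 + 1345 = 3026 lies outside [-2048, 2047].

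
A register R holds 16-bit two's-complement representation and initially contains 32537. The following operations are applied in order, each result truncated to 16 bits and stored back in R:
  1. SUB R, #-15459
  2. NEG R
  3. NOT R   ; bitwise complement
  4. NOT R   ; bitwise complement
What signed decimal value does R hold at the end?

17540

Start: R = 32537 = 0111111100011001.
R = 32537 − (-15459) = 47996; wraps to -17540 = 1011101101111100
R = −(-17540) = 17540 = 0100010010000100
R = NOT 0100010010000100 = 1011101101111011 = -17541
R = NOT 1011101101111011 = 0100010010000100 = 17540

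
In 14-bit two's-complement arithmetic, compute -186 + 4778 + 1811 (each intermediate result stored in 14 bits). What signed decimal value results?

6403

-186 + 4778 = 4592 (01000111110000)
4592 + 1811 = 6403 (01100100000011)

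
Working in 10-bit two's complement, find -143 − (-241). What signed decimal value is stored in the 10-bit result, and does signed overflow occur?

-143 → 1101110001
-241 → 1100001111
Subtract via negate-and-add: invert 1100001111 + 1 = 0011110001 (i.e. 241).
  1101110001
+ 0011110001
= 0001100010  (discard carry-out 1)
Result 0001100010: MSB = 0 → value 98.
Addends (after negating the subtrahend) have opposite signs, so signed overflow cannot occur.

98; no overflow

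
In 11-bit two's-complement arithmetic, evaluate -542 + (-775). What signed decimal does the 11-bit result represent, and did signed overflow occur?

731; overflow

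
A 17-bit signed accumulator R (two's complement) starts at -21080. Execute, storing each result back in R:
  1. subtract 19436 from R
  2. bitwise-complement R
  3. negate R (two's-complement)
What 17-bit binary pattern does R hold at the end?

Start: R = -21080 = 11010110110101000.
R = -21080 − 19436 = -40516 = 10110000110111100
R = NOT 10110000110111100 = 01001111001000011 = 40515
R = −(40515) = -40515 = 10110000110111101

10110000110111101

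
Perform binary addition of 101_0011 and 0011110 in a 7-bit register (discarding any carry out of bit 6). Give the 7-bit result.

  1010011
+ 0011110
= 1110001

1110001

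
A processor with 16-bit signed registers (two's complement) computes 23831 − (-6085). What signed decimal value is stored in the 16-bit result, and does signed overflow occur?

29916; no overflow

23831 → 0101110100010111
-6085 → 1110100000111011
Subtract via negate-and-add: invert 1110100000111011 + 1 = 0001011111000101 (i.e. 6085).
  0101110100010111
+ 0001011111000101
= 0111010011011100
Result 0111010011011100: MSB = 0 → value 29916.
Both addends (after negating the subtrahend) are non-negative and so is the stored result: no signed overflow.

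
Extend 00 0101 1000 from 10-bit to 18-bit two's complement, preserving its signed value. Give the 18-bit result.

000000000001011000

MSB of 0001011000 is 0; replicate it into the new high bits.
00000000|0001011000 → 000000000001011000 (still 88).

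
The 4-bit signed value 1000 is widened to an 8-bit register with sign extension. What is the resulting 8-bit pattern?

11111000

MSB of 1000 is 1; replicate it into the new high bits.
1111|1000 → 11111000 (still -8).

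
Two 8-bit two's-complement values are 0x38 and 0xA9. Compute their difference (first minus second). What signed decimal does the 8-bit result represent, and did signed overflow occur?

-113; overflow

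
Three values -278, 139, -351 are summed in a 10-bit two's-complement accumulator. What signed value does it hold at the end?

-490

-278 + 139 = -139 (1101110101)
-139 + (-351) = -490 (1000010110)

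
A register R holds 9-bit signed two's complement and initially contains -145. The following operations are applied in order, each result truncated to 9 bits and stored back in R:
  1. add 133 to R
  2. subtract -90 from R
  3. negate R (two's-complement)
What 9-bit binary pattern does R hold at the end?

110110010

Start: R = -145 = 101101111.
R = -145 + 133 = -12 = 111110100
R = -12 − (-90) = 78 = 001001110
R = −(78) = -78 = 110110010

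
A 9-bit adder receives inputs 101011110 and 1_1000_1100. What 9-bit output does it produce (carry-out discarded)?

011101010

  101011110
+ 110001100
= 011101010  (discard carry-out 1)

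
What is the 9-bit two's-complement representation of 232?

232 is non-negative, so write it directly in 9 bits: 011101000.

011101000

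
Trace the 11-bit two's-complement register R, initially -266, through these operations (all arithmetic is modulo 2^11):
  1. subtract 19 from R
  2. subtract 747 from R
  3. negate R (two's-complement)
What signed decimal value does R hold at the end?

-1016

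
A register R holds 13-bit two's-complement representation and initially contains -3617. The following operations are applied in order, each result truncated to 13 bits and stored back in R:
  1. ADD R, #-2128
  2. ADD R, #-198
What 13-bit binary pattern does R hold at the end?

0100011001001

Start: R = -3617 = 1000111011111.
R = -3617 + (-2128) = -5745; wraps to 2447 = 0100110001111
R = 2447 + (-198) = 2249 = 0100011001001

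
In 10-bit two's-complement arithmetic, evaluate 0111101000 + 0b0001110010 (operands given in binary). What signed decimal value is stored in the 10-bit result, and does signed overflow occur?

-422; overflow

0111101000 = 488 (signed)
0b0001110010 → 0001110010 = 114 (signed)
  0111101000
+ 0001110010
= 1001011010
Result 1001011010: MSB = 1 → 602 − 1024 = -422.
Both addends are non-negative but the stored result is negative: signed overflow. The true value 488 + 114 = 602 lies outside [-512, 511].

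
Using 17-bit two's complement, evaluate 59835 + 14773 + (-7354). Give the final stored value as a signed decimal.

-63818

59835 + 14773 = 74608 → wraps to -56464 (10010001101110000)
-56464 + (-7354) = -63818 (10000011010110110)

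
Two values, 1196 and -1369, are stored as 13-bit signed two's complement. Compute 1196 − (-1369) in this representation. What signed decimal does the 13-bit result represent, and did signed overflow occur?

1196 → 0010010101100
-1369 → 1101010100111
Subtract via negate-and-add: invert 1101010100111 + 1 = 0010101011001 (i.e. 1369).
  0010010101100
+ 0010101011001
= 0101000000101
Result 0101000000101: MSB = 0 → value 2565.
Both addends (after negating the subtrahend) are non-negative and so is the stored result: no signed overflow.

2565; no overflow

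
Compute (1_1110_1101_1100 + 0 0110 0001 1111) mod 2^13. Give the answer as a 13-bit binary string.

0010011111011

  1111011011100
+ 0011000011111
= 0010011111011  (discard carry-out 1)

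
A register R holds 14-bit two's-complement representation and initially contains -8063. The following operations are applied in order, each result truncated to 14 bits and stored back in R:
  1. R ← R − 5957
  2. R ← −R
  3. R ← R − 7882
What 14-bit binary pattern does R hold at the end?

Start: R = -8063 = 10000010000001.
R = -8063 − 5957 = -14020; wraps to 2364 = 00100100111100
R = −(2364) = -2364 = 11011011000100
R = -2364 − 7882 = -10246; wraps to 6138 = 01011111111010

01011111111010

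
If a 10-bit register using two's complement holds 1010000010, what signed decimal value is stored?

MSB is 1, so the value is negative.
Invert: 0101111101. Add 1: 0101111110 = 382. So the value is −382.

-382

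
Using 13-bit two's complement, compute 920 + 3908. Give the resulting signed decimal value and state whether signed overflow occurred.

-3364; overflow

920 → 0001110011000
3908 → 0111101000100
  0001110011000
+ 0111101000100
= 1001011011100
Result 1001011011100: MSB = 1 → 4828 − 8192 = -3364.
Both addends are non-negative but the stored result is negative: signed overflow. The true value 920 + 3908 = 4828 lies outside [-4096, 4095].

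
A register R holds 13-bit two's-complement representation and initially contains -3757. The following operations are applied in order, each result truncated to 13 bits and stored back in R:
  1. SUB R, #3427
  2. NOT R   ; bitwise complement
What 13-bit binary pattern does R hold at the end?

Start: R = -3757 = 1000101010011.
R = -3757 − 3427 = -7184; wraps to 1008 = 0001111110000
R = NOT 0001111110000 = 1110000001111 = -1009

1110000001111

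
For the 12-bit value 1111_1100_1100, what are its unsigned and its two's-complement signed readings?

unsigned = 4044, signed = -52

Unsigned: 111111001100 = 4044.
Signed: MSB=1 → 4044 − 4096 = -52.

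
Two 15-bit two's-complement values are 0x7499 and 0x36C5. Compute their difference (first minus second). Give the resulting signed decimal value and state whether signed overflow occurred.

0x7499 = 111010010011001 = -2919 (signed)
0x36C5 = 011011011000101 = 14021 (signed)
Subtract via negate-and-add: invert 011011011000101 + 1 = 100100100111011 (i.e. -14021).
  111010010011001
+ 100100100111011
= 011110111010100  (discard carry-out 1)
Result 011110111010100: MSB = 0 → value 15828.
Both addends (after negating the subtrahend) are negative but the stored result is non-negative: signed overflow. The true value -2919 − 14021 = -16940 lies outside [-16384, 16383].

15828; overflow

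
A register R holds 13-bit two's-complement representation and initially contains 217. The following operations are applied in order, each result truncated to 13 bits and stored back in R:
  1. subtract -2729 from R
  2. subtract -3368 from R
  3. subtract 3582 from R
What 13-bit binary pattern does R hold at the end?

0101010101100

Start: R = 217 = 0000011011001.
R = 217 − (-2729) = 2946 = 0101110000010
R = 2946 − (-3368) = 6314; wraps to -1878 = 1100010101010
R = -1878 − 3582 = -5460; wraps to 2732 = 0101010101100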